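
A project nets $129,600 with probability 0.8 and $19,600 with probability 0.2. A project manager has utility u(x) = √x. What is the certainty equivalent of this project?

E[u] = 0.8·√129600 + 0.2·√19600 = 0.8·360 + 0.2·140 = 316
CE = (316)² = 99856

$99,856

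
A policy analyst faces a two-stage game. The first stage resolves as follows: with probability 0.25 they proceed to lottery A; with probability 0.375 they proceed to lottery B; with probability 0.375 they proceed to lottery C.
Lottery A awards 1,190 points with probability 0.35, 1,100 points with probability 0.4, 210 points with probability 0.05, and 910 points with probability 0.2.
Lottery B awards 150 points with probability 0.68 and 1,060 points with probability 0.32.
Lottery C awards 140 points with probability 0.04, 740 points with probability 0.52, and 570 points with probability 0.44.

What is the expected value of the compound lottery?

EV(A) = 0.35 × 1190 + 0.4 × 1100 + 0.05 × 210 + 0.2 × 910 = 416.5 + 440 + 10.5 + 182 = 1049
EV(B) = 0.68 × 150 + 0.32 × 1060 = 102 + 339.2 = 441.2
EV(C) = 0.04 × 140 + 0.52 × 740 + 0.44 × 570 = 5.6 + 384.8 + 250.8 = 641.2
Overall = 0.25 × 1049 + 0.375 × 441.2 + 0.375 × 641.2 = 262.25 + 165.45 + 240.45 = 668.15

668.15 points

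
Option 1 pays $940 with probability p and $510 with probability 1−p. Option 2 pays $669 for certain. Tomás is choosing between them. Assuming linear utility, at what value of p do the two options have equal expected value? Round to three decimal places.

p·940 + (1−p)·510 = 669
430p + 510 = 669
p = (669 − 510) / 430

p = 0.370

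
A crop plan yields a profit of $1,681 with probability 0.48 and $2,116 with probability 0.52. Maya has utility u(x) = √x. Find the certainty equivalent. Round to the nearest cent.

E[u] = 0.48·√1681 + 0.52·√2116 = 0.48·41 + 0.52·46 = 43.6
CE = (43.6)² = 1900.96

$1,900.96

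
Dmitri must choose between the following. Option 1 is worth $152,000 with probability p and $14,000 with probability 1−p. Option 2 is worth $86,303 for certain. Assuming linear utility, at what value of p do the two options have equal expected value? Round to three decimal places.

p·152000 + (1−p)·14000 = 86303
138000p + 14000 = 86303
p = (86303 − 14000) / 138000

p = 0.524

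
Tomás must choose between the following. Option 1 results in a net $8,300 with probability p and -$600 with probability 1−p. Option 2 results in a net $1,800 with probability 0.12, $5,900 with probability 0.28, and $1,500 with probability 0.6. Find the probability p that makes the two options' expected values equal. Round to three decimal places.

EV(Option 2) = 0.12 × 1800 + 0.28 × 5900 + 0.6 × 1500 = 216 + 1652 + 900 = 2768
p·8300 + (1−p)·(-600) = 2768
8900p − 600 = 2768
p = (2768 + 600) / 8900

p = 0.378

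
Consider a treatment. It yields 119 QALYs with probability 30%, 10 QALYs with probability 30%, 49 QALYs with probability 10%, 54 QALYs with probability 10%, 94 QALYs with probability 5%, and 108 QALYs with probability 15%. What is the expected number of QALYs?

69.9 QALYs

EV = 0.3 × 119 + 0.3 × 10 + 0.1 × 49 + 0.1 × 54 + 0.05 × 94 + 0.15 × 108 = 35.7 + 3 + 4.9 + 5.4 + 4.7 + 16.2 = 69.9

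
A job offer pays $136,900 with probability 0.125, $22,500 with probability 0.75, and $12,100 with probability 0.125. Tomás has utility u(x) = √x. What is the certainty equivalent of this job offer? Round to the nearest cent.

E[u] = 0.125·√136900 + 0.75·√22500 + 0.125·√12100 = 0.125·370 + 0.75·150 + 0.125·110 = 172.5
CE = (172.5)² = 29756.25

$29,756.25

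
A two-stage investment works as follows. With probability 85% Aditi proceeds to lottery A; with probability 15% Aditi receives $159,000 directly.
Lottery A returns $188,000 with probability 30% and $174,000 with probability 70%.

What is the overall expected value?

$175,320

EV(A) = 0.3 × 188000 + 0.7 × 174000 = 56400 + 121800 = 178200
Branch B: 159000 (certain)
Overall = 0.85 × 178200 + 0.15 × 159000 = 151470 + 23850 = 175320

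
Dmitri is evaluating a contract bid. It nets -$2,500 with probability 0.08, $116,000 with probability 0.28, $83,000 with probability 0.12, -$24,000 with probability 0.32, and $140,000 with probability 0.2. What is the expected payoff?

EV = 0.08 × (-2500) + 0.28 × 116000 + 0.12 × 83000 + 0.32 × (-24000) + 0.2 × 140000 = -200 + 32480 + 9960 − 7680 + 28000 = 62560

$62,560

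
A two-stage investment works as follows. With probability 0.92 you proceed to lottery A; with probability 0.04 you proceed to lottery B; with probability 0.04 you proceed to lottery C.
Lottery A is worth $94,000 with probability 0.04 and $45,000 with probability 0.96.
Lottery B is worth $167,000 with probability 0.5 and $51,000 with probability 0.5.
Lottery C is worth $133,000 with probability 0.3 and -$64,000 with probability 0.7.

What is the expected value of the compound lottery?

EV(A) = 0.04 × 94000 + 0.96 × 45000 = 3760 + 43200 = 46960
EV(B) = 0.5 × 167000 + 0.5 × 51000 = 83500 + 25500 = 109000
EV(C) = 0.3 × 133000 + 0.7 × (-64000) = 39900 − 44800 = -4900
Overall = 0.92 × 46960 + 0.04 × 109000 + 0.04 × (-4900) = 43203.2 + 4360 − 196 = 47367.2

$47,367.20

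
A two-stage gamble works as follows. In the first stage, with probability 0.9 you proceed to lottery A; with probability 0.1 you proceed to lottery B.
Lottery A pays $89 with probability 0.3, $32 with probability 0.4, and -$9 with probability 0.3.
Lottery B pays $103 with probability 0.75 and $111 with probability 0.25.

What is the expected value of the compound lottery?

EV(A) = 0.3 × 89 + 0.4 × 32 + 0.3 × (-9) = 26.7 + 12.8 − 2.7 = 36.8
EV(B) = 0.75 × 103 + 0.25 × 111 = 77.25 + 27.75 = 105
Overall = 0.9 × 36.8 + 0.1 × 105 = 33.12 + 10.5 = 43.62

$43.62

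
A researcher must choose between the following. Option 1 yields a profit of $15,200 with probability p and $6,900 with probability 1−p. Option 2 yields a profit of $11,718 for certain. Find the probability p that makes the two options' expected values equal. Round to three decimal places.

p = 0.580

p·15200 + (1−p)·6900 = 11718
8300p + 6900 = 11718
p = (11718 − 6900) / 8300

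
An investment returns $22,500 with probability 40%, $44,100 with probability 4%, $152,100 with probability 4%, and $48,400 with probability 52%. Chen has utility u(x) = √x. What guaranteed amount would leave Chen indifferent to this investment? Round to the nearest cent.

$39,362.56

E[u] = 0.4·√22500 + 0.04·√44100 + 0.04·√152100 + 0.52·√48400 = 0.4·150 + 0.04·210 + 0.04·390 + 0.52·220 = 198.4
CE = (198.4)² = 39362.56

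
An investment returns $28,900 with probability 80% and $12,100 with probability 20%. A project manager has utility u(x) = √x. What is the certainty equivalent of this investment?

$24,964

E[u] = 0.8·√28900 + 0.2·√12100 = 0.8·170 + 0.2·110 = 158
CE = (158)² = 24964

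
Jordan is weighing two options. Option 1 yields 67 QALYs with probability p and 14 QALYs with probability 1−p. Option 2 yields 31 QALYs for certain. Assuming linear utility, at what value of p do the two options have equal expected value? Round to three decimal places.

p·67 + (1−p)·14 = 31
53p + 14 = 31
p = (31 − 14) / 53

p = 0.321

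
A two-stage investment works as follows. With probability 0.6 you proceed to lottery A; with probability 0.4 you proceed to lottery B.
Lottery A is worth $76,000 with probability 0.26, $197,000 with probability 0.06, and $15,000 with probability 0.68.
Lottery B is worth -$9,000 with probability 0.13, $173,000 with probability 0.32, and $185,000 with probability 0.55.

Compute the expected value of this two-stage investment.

EV(A) = 0.26 × 76000 + 0.06 × 197000 + 0.68 × 15000 = 19760 + 11820 + 10200 = 41780
EV(B) = 0.13 × (-9000) + 0.32 × 173000 + 0.55 × 185000 = -1170 + 55360 + 101750 = 155940
Overall = 0.6 × 41780 + 0.4 × 155940 = 25068 + 62376 = 87444

$87,444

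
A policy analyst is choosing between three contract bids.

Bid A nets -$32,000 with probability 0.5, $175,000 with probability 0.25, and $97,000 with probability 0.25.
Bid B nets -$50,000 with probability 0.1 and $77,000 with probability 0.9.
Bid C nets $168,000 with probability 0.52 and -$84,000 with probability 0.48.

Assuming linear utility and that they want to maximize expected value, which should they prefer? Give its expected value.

Bid B ($64,300)

Bid A = 0.5 × (-32000) + 0.25 × 175000 + 0.25 × 97000 = -16000 + 43750 + 24250 = 52000
Bid B = 0.1 × (-50000) + 0.9 × 77000 = -5000 + 69300 = 64300
Bid C = 0.52 × 168000 + 0.48 × (-84000) = 87360 − 40320 = 47040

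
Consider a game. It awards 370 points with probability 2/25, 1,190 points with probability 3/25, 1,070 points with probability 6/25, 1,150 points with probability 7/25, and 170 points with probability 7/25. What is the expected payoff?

EV = 2/25 × 370 + 3/25 × 1190 + 6/25 × 1070 + 7/25 × 1150 + 7/25 × 170 = 29.6 + 142.8 + 256.8 + 322 + 47.6 = 798.8

798.8 points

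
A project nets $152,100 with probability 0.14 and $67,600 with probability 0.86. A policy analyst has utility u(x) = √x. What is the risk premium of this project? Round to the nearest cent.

E[u] = 0.14·√152100 + 0.86·√67600 = 0.14·390 + 0.86·260 = 278.2
CE = (278.2)² = 77395.24
Risk premium = EV − CE = 79430 − 77395.24 = 2034.76

$2,034.76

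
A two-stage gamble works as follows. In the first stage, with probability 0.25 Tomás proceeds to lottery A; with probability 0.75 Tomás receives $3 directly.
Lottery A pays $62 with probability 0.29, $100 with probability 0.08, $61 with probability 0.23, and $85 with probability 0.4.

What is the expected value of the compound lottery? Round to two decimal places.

EV(A) = 0.29 × 62 + 0.08 × 100 + 0.23 × 61 + 0.4 × 85 = 17.98 + 8 + 14.03 + 34 = 74.01
Branch B: 3 (certain)
Overall = 0.25 × 74.01 + 0.75 × 3 = 18.5025 + 2.25 = 20.7525

$20.75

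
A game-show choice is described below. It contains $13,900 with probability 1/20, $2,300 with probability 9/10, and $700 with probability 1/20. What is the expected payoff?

$2,800

EV = 1/20 × 13900 + 9/10 × 2300 + 1/20 × 700 = 695 + 2070 + 35 = 2800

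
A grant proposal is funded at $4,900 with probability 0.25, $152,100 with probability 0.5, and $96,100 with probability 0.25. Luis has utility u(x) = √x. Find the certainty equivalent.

E[u] = 0.25·√4900 + 0.5·√152100 + 0.25·√96100 = 0.25·70 + 0.5·390 + 0.25·310 = 290
CE = (290)² = 84100

$84,100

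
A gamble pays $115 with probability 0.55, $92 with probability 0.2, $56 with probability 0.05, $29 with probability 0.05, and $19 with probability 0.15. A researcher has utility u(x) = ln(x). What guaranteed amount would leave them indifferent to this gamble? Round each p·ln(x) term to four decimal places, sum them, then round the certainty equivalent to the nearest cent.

$75.60

E[u] = 0.55·ln(115) + 0.2·ln(92) + 0.05·ln(56) + 0.05·ln(29) + 0.15·ln(19) = 2.6097 + 0.9044 + 0.2013 + 0.1684 + 0.4417 = 4.3255
CE = e^4.3255 ≈ 75.60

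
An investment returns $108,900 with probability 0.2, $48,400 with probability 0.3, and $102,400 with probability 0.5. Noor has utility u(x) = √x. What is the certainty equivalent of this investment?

$85,264

E[u] = 0.2·√108900 + 0.3·√48400 + 0.5·√102400 = 0.2·330 + 0.3·220 + 0.5·320 = 292
CE = (292)² = 85264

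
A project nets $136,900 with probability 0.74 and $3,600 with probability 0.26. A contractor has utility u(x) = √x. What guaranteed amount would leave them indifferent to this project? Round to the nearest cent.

E[u] = 0.74·√136900 + 0.26·√3600 = 0.74·370 + 0.26·60 = 289.4
CE = (289.4)² = 83752.36

$83,752.36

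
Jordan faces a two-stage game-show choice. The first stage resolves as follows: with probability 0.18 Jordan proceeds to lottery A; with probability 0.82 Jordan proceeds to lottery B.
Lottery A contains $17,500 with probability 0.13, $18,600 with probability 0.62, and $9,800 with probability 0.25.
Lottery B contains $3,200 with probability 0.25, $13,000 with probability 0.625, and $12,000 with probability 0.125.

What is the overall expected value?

EV(A) = 0.13 × 17500 + 0.62 × 18600 + 0.25 × 9800 = 2275 + 11532 + 2450 = 16257
EV(B) = 0.25 × 3200 + 0.625 × 13000 + 0.125 × 12000 = 800 + 8125 + 1500 = 10425
Overall = 0.18 × 16257 + 0.82 × 10425 = 2926.26 + 8548.5 = 11474.76

$11,474.76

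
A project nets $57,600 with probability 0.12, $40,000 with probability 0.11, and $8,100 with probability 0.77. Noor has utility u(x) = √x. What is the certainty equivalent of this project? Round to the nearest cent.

E[u] = 0.12·√57600 + 0.11·√40000 + 0.77·√8100 = 0.12·240 + 0.11·200 + 0.77·90 = 120.1
CE = (120.1)² = 14424.01

$14,424.01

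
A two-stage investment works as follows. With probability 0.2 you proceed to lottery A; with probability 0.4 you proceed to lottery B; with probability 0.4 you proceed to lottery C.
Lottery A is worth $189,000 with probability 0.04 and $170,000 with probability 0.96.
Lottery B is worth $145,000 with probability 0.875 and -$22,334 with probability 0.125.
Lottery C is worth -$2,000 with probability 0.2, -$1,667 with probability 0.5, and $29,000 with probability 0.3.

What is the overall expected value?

EV(A) = 0.04 × 189000 + 0.96 × 170000 = 7560 + 163200 = 170760
EV(B) = 0.875 × 145000 + 0.125 × (-22334) = 126875 − 2791.75 = 124083.25
EV(C) = 0.2 × (-2000) + 0.5 × (-1667) + 0.3 × 29000 = -400 − 833.5 + 8700 = 7466.5
Overall = 0.2 × 170760 + 0.4 × 124083.25 + 0.4 × 7466.5 = 34152 + 49633.3 + 2986.6 = 86771.9

$86,771.90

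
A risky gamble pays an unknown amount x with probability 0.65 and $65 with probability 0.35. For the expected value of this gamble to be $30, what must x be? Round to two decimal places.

x = $11.15

0.65·x + 0.35·65 = 30
0.65·x = 30 − 22.75 = 7.25
x = 7.25 / 0.65 = 11.1538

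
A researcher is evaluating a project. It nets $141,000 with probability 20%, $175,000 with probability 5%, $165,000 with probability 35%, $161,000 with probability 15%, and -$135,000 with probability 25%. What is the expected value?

EV = 0.2 × 141000 + 0.05 × 175000 + 0.35 × 165000 + 0.15 × 161000 + 0.25 × (-135000) = 28200 + 8750 + 57750 + 24150 − 33750 = 85100

$85,100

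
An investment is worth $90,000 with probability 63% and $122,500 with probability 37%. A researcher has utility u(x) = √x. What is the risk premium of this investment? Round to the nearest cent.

$582.75

E[u] = 0.63·√90000 + 0.37·√122500 = 0.63·300 + 0.37·350 = 318.5
CE = (318.5)² = 101442.25
Risk premium = EV − CE = 102025 − 101442.25 = 582.75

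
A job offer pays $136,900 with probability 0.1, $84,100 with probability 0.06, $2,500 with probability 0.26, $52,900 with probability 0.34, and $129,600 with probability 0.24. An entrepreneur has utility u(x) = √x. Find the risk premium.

E[u] = 0.1·√136900 + 0.06·√84100 + 0.26·√2500 + 0.34·√52900 + 0.24·√129600 = 0.1·370 + 0.06·290 + 0.26·50 + 0.34·230 + 0.24·360 = 232
CE = (232)² = 53824
Risk premium = EV − CE = 68476 − 53824 = 14652

$14,652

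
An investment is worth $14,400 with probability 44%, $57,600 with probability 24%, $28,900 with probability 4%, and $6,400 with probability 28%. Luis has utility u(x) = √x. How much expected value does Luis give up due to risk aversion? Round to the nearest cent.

E[u] = 0.44·√14400 + 0.24·√57600 + 0.04·√28900 + 0.28·√6400 = 0.44·120 + 0.24·240 + 0.04·170 + 0.28·80 = 139.6
CE = (139.6)² = 19488.16
Risk premium = EV − CE = 23108 − 19488.16 = 3619.84

$3,619.84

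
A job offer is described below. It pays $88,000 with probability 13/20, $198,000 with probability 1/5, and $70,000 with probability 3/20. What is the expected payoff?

$107,300

EV = 13/20 × 88000 + 1/5 × 198000 + 3/20 × 70000 = 57200 + 39600 + 10500 = 107300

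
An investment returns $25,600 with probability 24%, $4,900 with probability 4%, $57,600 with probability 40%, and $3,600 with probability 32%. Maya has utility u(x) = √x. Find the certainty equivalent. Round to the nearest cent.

$24,460.96

E[u] = 0.24·√25600 + 0.04·√4900 + 0.4·√57600 + 0.32·√3600 = 0.24·160 + 0.04·70 + 0.4·240 + 0.32·60 = 156.4
CE = (156.4)² = 24460.96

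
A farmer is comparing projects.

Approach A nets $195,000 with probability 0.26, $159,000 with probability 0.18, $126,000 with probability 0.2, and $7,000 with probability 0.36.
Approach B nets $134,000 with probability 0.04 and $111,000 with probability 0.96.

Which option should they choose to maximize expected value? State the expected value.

Approach A = 0.26 × 195000 + 0.18 × 159000 + 0.2 × 126000 + 0.36 × 7000 = 50700 + 28620 + 25200 + 2520 = 107040
Approach B = 0.04 × 134000 + 0.96 × 111000 = 5360 + 106560 = 111920

Approach B ($111,920)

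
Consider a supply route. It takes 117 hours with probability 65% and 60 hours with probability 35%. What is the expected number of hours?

EV = 0.65 × 117 + 0.35 × 60 = 76.05 + 21 = 97.05

97.05 hours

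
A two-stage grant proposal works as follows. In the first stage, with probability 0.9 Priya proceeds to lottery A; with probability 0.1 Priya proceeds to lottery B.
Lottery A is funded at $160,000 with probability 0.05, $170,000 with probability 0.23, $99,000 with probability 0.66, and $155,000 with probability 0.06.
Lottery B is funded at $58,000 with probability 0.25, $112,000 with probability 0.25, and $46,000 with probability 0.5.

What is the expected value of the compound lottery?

EV(A) = 0.05 × 160000 + 0.23 × 170000 + 0.66 × 99000 + 0.06 × 155000 = 8000 + 39100 + 65340 + 9300 = 121740
EV(B) = 0.25 × 58000 + 0.25 × 112000 + 0.5 × 46000 = 14500 + 28000 + 23000 = 65500
Overall = 0.9 × 121740 + 0.1 × 65500 = 109566 + 6550 = 116116

$116,116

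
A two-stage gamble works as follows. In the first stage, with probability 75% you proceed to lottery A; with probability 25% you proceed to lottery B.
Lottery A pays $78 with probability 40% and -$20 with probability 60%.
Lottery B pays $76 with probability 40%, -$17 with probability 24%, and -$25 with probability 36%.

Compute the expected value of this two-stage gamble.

EV(A) = 0.4 × 78 + 0.6 × (-20) = 31.2 − 12 = 19.2
EV(B) = 0.4 × 76 + 0.24 × (-17) + 0.36 × (-25) = 30.4 − 4.08 − 9 = 17.32
Overall = 0.75 × 19.2 + 0.25 × 17.32 = 14.4 + 4.33 = 18.73

$18.73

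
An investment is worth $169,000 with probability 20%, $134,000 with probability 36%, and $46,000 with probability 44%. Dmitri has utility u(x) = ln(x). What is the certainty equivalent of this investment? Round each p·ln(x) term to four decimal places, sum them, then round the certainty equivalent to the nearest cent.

$87,684.46

E[u] = 0.2·ln(169000) + 0.36·ln(134000) + 0.44·ln(46000) = 2.4075 + 4.2500 + 4.7240 = 11.3815
CE = e^11.3815 ≈ 87684.46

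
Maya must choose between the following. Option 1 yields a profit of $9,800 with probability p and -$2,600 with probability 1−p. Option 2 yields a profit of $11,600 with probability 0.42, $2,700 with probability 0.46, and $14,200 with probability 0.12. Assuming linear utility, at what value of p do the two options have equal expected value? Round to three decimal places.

EV(Option 2) = 0.42 × 11600 + 0.46 × 2700 + 0.12 × 14200 = 4872 + 1242 + 1704 = 7818
p·9800 + (1−p)·(-2600) = 7818
12400p − 2600 = 7818
p = (7818 + 2600) / 12400

p = 0.840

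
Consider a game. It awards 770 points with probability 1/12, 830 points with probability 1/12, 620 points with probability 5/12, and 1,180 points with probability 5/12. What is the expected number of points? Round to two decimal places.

EV = 1/12 × 770 + 1/12 × 830 + 5/12 × 620 + 5/12 × 1180 = 64.1667 + 69.1667 + 258.3333 + 491.6667 = 883.3333

883.33 points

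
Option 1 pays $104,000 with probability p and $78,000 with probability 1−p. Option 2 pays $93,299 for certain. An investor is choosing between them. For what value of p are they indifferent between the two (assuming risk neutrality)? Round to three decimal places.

p = 0.588

p·104000 + (1−p)·78000 = 93299
26000p + 78000 = 93299
p = (93299 − 78000) / 26000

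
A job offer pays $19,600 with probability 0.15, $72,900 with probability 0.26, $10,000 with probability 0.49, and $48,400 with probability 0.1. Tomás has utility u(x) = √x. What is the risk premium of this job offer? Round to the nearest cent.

$5,325.16

E[u] = 0.15·√19600 + 0.26·√72900 + 0.49·√10000 + 0.1·√48400 = 0.15·140 + 0.26·270 + 0.49·100 + 0.1·220 = 162.2
CE = (162.2)² = 26308.84
Risk premium = EV − CE = 31634 − 26308.84 = 5325.16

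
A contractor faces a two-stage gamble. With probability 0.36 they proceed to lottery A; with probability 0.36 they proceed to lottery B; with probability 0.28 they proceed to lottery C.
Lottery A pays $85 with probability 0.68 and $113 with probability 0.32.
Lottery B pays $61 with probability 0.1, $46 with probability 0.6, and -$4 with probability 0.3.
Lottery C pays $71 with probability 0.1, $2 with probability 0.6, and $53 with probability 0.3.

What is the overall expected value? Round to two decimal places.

EV(A) = 0.68 × 85 + 0.32 × 113 = 57.8 + 36.16 = 93.96
EV(B) = 0.1 × 61 + 0.6 × 46 + 0.3 × (-4) = 6.1 + 27.6 − 1.2 = 32.5
EV(C) = 0.1 × 71 + 0.6 × 2 + 0.3 × 53 = 7.1 + 1.2 + 15.9 = 24.2
Overall = 0.36 × 93.96 + 0.36 × 32.5 + 0.28 × 24.2 = 33.8256 + 11.7 + 6.776 = 52.3016

$52.30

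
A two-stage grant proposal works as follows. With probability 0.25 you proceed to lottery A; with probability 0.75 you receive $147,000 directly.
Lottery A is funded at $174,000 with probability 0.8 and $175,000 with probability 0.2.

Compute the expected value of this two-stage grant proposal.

$153,800

EV(A) = 0.8 × 174000 + 0.2 × 175000 = 139200 + 35000 = 174200
Branch B: 147000 (certain)
Overall = 0.25 × 174200 + 0.75 × 147000 = 43550 + 110250 = 153800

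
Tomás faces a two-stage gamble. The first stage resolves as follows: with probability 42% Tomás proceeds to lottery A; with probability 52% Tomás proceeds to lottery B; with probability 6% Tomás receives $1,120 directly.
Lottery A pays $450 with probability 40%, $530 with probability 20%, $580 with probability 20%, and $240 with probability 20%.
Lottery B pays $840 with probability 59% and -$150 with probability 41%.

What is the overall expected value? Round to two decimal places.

EV(A) = 0.4 × 450 + 0.2 × 530 + 0.2 × 580 + 0.2 × 240 = 180 + 106 + 116 + 48 = 450
EV(B) = 0.59 × 840 + 0.41 × (-150) = 495.6 − 61.5 = 434.1
Branch C: 1120 (certain)
Overall = 0.42 × 450 + 0.52 × 434.1 + 0.06 × 1120 = 189 + 225.732 + 67.2 = 481.932

$481.93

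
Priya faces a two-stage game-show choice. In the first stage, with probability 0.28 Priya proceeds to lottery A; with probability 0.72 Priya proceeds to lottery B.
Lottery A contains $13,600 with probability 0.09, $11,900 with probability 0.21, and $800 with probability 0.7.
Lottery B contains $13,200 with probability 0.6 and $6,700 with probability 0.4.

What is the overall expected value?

EV(A) = 0.09 × 13600 + 0.21 × 11900 + 0.7 × 800 = 1224 + 2499 + 560 = 4283
EV(B) = 0.6 × 13200 + 0.4 × 6700 = 7920 + 2680 = 10600
Overall = 0.28 × 4283 + 0.72 × 10600 = 1199.24 + 7632 = 8831.24

$8,831.24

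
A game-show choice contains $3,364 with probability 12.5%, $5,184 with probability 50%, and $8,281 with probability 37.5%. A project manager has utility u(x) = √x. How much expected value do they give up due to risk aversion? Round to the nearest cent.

$130.98

E[u] = 0.125·√3364 + 0.5·√5184 + 0.375·√8281 = 0.125·58 + 0.5·72 + 0.375·91 = 77.375
CE = (77.375)² = 5986.890625
Risk premium = EV − CE = 6117.875 − 5986.890625 = 130.984375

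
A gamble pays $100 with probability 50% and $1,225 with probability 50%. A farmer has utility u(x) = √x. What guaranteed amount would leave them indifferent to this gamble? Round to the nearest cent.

E[u] = 0.5·√100 + 0.5·√1225 = 0.5·10 + 0.5·35 = 22.5
CE = (22.5)² = 506.25

$506.25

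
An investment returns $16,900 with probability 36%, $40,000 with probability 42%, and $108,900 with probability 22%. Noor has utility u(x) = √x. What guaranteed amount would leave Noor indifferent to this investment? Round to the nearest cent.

$41,371.56

E[u] = 0.36·√16900 + 0.42·√40000 + 0.22·√108900 = 0.36·130 + 0.42·200 + 0.22·330 = 203.4
CE = (203.4)² = 41371.56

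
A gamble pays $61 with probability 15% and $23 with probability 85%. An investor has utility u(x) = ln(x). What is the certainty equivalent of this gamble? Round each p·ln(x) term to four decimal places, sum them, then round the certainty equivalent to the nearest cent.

$26.62

E[u] = 0.15·ln(61) + 0.85·ln(23) = 0.6166 + 2.6652 = 3.2818
CE = e^3.2818 ≈ 26.62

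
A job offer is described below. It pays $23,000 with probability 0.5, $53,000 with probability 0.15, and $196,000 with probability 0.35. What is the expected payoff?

$88,050

EV = 0.5 × 23000 + 0.15 × 53000 + 0.35 × 196000 = 11500 + 7950 + 68600 = 88050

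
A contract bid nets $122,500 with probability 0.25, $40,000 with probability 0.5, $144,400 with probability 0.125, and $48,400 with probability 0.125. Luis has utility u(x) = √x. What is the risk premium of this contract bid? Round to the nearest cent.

E[u] = 0.25·√122500 + 0.5·√40000 + 0.125·√144400 + 0.125·√48400 = 0.25·350 + 0.5·200 + 0.125·380 + 0.125·220 = 262.5
CE = (262.5)² = 68906.25
Risk premium = EV − CE = 74725 − 68906.25 = 5818.75

$5,818.75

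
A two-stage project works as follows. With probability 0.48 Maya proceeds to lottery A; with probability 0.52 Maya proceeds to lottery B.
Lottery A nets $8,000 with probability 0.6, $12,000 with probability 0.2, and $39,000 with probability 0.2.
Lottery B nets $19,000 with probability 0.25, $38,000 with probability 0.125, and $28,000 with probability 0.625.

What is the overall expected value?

EV(A) = 0.6 × 8000 + 0.2 × 12000 + 0.2 × 39000 = 4800 + 2400 + 7800 = 15000
EV(B) = 0.25 × 19000 + 0.125 × 38000 + 0.625 × 28000 = 4750 + 4750 + 17500 = 27000
Overall = 0.48 × 15000 + 0.52 × 27000 = 7200 + 14040 = 21240

$21,240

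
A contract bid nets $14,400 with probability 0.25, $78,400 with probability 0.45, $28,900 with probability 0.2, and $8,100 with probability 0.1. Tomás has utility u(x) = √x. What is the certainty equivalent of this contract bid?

E[u] = 0.25·√14400 + 0.45·√78400 + 0.2·√28900 + 0.1·√8100 = 0.25·120 + 0.45·280 + 0.2·170 + 0.1·90 = 199
CE = (199)² = 39601

$39,601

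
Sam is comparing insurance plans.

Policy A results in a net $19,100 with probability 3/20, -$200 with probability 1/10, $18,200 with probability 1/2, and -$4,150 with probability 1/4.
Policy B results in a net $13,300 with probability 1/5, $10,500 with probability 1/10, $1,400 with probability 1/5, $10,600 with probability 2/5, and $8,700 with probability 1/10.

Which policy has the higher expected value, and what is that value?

Policy A ($10,907.50)

Policy A = 3/20 × 19100 + 1/10 × (-200) + 1/2 × 18200 + 1/4 × (-4150) = 2865 − 20 + 9100 − 1037.5 = 10907.5
Policy B = 1/5 × 13300 + 1/10 × 10500 + 1/5 × 1400 + 2/5 × 10600 + 1/10 × 8700 = 2660 + 1050 + 280 + 4240 + 870 = 9100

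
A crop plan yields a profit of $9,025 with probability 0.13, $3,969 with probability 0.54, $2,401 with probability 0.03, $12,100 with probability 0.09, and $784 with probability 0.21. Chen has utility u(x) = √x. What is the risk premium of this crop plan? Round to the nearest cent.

E[u] = 0.13·√9025 + 0.54·√3969 + 0.03·√2401 + 0.09·√12100 + 0.21·√784 = 0.13·95 + 0.54·63 + 0.03·49 + 0.09·110 + 0.21·28 = 63.62
CE = (63.62)² = 4047.5044
Risk premium = EV − CE = 4642.18 − 4047.5044 = 594.6756

$594.68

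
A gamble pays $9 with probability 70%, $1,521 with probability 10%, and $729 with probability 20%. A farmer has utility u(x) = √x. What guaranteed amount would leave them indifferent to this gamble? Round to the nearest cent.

E[u] = 0.7·√9 + 0.1·√1521 + 0.2·√729 = 0.7·3 + 0.1·39 + 0.2·27 = 11.4
CE = (11.4)² = 129.96

$129.96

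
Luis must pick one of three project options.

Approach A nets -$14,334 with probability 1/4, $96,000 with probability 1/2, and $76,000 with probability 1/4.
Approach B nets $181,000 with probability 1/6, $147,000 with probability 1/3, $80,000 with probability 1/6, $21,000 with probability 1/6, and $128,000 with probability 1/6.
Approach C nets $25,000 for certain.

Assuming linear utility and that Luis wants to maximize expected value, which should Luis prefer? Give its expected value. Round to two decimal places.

Approach A = 1/4 × (-14334) + 1/2 × 96000 + 1/4 × 76000 = -3583.5 + 48000 + 19000 = 63416.5
Approach B = 1/6 × 181000 + 1/3 × 147000 + 1/6 × 80000 + 1/6 × 21000 + 1/6 × 128000 = 30166.6667 + 49000 + 13333.3333 + 3500 + 21333.3333 = 117333.3333
Approach C: 25000 (certain)

Approach B ($117,333.33)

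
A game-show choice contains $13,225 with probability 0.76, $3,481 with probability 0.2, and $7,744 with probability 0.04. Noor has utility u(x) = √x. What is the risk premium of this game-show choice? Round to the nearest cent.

$505.56

E[u] = 0.76·√13225 + 0.2·√3481 + 0.04·√7744 = 0.76·115 + 0.2·59 + 0.04·88 = 102.72
CE = (102.72)² = 10551.3984
Risk premium = EV − CE = 11056.96 − 10551.3984 = 505.5616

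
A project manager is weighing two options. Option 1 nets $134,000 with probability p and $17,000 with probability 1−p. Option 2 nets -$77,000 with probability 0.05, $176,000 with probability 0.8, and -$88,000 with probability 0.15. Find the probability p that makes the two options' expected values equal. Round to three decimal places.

EV(Option 2) = 0.05 × (-77000) + 0.8 × 176000 + 0.15 × (-88000) = -3850 + 140800 − 13200 = 123750
p·134000 + (1−p)·17000 = 123750
117000p + 17000 = 123750
p = (123750 − 17000) / 117000

p = 0.912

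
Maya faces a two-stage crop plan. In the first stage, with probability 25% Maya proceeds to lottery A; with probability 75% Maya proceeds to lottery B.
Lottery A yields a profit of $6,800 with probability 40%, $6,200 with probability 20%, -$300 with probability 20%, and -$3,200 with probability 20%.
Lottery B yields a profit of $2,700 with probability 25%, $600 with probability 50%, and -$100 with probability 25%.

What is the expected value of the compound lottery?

EV(A) = 0.4 × 6800 + 0.2 × 6200 + 0.2 × (-300) + 0.2 × (-3200) = 2720 + 1240 − 60 − 640 = 3260
EV(B) = 0.25 × 2700 + 0.5 × 600 + 0.25 × (-100) = 675 + 300 − 25 = 950
Overall = 0.25 × 3260 + 0.75 × 950 = 815 + 712.5 = 1527.5

$1,527.50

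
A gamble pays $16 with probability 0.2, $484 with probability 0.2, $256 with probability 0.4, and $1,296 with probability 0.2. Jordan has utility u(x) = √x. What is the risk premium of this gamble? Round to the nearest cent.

$108.16

E[u] = 0.2·√16 + 0.2·√484 + 0.4·√256 + 0.2·√1296 = 0.2·4 + 0.2·22 + 0.4·16 + 0.2·36 = 18.8
CE = (18.8)² = 353.44
Risk premium = EV − CE = 461.6 − 353.44 = 108.16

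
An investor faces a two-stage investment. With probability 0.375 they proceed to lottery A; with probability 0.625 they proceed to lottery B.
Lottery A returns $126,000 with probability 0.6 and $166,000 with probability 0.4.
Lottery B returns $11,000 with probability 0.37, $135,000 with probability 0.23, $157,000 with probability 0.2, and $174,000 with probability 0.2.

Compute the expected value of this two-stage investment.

EV(A) = 0.6 × 126000 + 0.4 × 166000 = 75600 + 66400 = 142000
EV(B) = 0.37 × 11000 + 0.23 × 135000 + 0.2 × 157000 + 0.2 × 174000 = 4070 + 31050 + 31400 + 34800 = 101320
Overall = 0.375 × 142000 + 0.625 × 101320 = 53250 + 63325 = 116575

$116,575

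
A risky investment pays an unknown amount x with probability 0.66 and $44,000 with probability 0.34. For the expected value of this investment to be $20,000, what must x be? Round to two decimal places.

0.66·x + 0.34·44000 = 20000
0.66·x = 20000 − 14960 = 5040
x = 5040 / 0.66 = 7636.3636

x = $7,636.36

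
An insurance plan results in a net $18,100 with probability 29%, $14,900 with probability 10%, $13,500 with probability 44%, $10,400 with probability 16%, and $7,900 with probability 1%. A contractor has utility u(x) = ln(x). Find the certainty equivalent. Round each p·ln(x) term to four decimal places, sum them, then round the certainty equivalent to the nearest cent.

E[u] = 0.29·ln(18100) + 0.1·ln(14900) + 0.44·ln(13500) + 0.16·ln(10400) + 0.01·ln(7900) = 2.8431 + 0.9609 + 4.1846 + 1.4799 + 0.0897 = 9.5582
CE = e^9.5582 ≈ 14160.33

$14,160.33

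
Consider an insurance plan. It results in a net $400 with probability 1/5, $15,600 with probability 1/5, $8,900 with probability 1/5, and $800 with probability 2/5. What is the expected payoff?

EV = 1/5 × 400 + 1/5 × 15600 + 1/5 × 8900 + 2/5 × 800 = 80 + 3120 + 1780 + 320 = 5300

$5,300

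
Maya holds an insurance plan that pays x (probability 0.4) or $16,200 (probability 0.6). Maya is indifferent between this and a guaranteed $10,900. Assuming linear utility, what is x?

x = $2,950

0.4·x + 0.6·16200 = 10900
0.4·x = 10900 − 9720 = 1180
x = 1180 / 0.4 = 2950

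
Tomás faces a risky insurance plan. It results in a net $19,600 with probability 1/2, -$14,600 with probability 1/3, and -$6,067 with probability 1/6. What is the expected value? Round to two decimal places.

$3,922.17

EV = 1/2 × 19600 + 1/3 × (-14600) + 1/6 × (-6067) = 9800 − 4866.6667 − 1011.1667 = 3922.1667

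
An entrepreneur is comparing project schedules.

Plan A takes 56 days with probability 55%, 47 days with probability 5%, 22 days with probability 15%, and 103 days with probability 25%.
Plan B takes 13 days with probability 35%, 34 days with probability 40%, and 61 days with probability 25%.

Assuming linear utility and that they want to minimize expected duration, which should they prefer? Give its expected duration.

Plan B (33.4 days)

Plan A = 0.55 × 56 + 0.05 × 47 + 0.15 × 22 + 0.25 × 103 = 30.8 + 2.35 + 3.3 + 25.75 = 62.2
Plan B = 0.35 × 13 + 0.4 × 34 + 0.25 × 61 = 4.55 + 13.6 + 15.25 = 33.4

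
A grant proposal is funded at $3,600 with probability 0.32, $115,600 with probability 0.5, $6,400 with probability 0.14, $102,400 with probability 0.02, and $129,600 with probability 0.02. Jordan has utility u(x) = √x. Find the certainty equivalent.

$45,796

E[u] = 0.32·√3600 + 0.5·√115600 + 0.14·√6400 + 0.02·√102400 + 0.02·√129600 = 0.32·60 + 0.5·340 + 0.14·80 + 0.02·320 + 0.02·360 = 214
CE = (214)² = 45796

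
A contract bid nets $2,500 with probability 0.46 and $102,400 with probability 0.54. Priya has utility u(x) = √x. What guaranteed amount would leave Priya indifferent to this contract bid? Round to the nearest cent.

E[u] = 0.46·√2500 + 0.54·√102400 = 0.46·50 + 0.54·320 = 195.8
CE = (195.8)² = 38337.64

$38,337.64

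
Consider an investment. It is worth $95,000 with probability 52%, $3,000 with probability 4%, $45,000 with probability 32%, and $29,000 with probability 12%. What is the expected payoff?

$67,400

EV = 0.52 × 95000 + 0.04 × 3000 + 0.32 × 45000 + 0.12 × 29000 = 49400 + 120 + 14400 + 3480 = 67400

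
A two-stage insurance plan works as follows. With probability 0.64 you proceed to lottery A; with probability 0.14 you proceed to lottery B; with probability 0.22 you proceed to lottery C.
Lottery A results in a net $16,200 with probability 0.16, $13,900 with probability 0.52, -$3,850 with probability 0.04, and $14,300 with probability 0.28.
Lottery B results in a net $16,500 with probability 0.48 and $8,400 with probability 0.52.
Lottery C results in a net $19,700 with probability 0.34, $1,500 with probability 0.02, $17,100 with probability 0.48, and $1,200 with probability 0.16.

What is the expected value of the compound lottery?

$13,797.28

EV(A) = 0.16 × 16200 + 0.52 × 13900 + 0.04 × (-3850) + 0.28 × 14300 = 2592 + 7228 − 154 + 4004 = 13670
EV(B) = 0.48 × 16500 + 0.52 × 8400 = 7920 + 4368 = 12288
EV(C) = 0.34 × 19700 + 0.02 × 1500 + 0.48 × 17100 + 0.16 × 1200 = 6698 + 30 + 8208 + 192 = 15128
Overall = 0.64 × 13670 + 0.14 × 12288 + 0.22 × 15128 = 8748.8 + 1720.32 + 3328.16 = 13797.28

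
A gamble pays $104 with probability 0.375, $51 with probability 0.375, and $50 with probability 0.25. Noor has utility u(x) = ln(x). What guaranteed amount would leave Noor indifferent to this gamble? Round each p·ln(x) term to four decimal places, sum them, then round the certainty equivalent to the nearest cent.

$66.29

E[u] = 0.375·ln(104) + 0.375·ln(51) + 0.25·ln(50) = 1.7416 + 1.4744 + 0.9780 = 4.1940
CE = e^4.1940 ≈ 66.29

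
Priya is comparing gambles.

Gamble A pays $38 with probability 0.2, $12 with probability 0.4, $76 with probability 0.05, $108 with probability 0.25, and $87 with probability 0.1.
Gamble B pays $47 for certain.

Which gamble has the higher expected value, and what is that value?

Gamble A ($51.90)

Gamble A = 0.2 × 38 + 0.4 × 12 + 0.05 × 76 + 0.25 × 108 + 0.1 × 87 = 7.6 + 4.8 + 3.8 + 27 + 8.7 = 51.9
Gamble B: 47 (certain)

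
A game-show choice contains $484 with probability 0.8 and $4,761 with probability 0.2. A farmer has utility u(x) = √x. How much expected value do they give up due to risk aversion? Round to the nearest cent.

E[u] = 0.8·√484 + 0.2·√4761 = 0.8·22 + 0.2·69 = 31.4
CE = (31.4)² = 985.96
Risk premium = EV − CE = 1339.4 − 985.96 = 353.44

$353.44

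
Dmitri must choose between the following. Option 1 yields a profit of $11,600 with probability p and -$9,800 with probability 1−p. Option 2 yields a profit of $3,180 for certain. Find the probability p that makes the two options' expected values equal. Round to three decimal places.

p = 0.607

p·11600 + (1−p)·(-9800) = 3180
21400p − 9800 = 3180
p = (3180 + 9800) / 21400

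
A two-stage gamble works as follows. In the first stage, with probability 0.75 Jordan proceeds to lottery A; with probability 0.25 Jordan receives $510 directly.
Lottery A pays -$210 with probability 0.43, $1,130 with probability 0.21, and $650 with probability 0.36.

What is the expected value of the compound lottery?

EV(A) = 0.43 × (-210) + 0.21 × 1130 + 0.36 × 650 = -90.3 + 237.3 + 234 = 381
Branch B: 510 (certain)
Overall = 0.75 × 381 + 0.25 × 510 = 285.75 + 127.5 = 413.25

$413.25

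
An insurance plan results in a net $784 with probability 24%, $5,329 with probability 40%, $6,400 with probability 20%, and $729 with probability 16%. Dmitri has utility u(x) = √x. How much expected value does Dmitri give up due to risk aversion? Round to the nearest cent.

E[u] = 0.24·√784 + 0.4·√5329 + 0.2·√6400 + 0.16·√729 = 0.24·28 + 0.4·73 + 0.2·80 + 0.16·27 = 56.24
CE = (56.24)² = 3162.9376
Risk premium = EV − CE = 3716.4 − 3162.9376 = 553.4624

$553.46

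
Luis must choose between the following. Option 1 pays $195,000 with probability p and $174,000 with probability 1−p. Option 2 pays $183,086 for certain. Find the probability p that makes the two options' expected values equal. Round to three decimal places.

p·195000 + (1−p)·174000 = 183086
21000p + 174000 = 183086
p = (183086 − 174000) / 21000

p = 0.433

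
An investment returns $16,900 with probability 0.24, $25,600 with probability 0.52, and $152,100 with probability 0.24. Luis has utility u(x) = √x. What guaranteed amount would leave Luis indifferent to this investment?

$43,264

E[u] = 0.24·√16900 + 0.52·√25600 + 0.24·√152100 = 0.24·130 + 0.52·160 + 0.24·390 = 208
CE = (208)² = 43264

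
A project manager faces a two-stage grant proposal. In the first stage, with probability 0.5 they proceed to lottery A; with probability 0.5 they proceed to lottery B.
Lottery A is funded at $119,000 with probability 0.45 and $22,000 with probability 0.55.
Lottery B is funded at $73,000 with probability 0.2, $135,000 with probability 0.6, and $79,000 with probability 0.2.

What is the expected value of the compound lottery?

EV(A) = 0.45 × 119000 + 0.55 × 22000 = 53550 + 12100 = 65650
EV(B) = 0.2 × 73000 + 0.6 × 135000 + 0.2 × 79000 = 14600 + 81000 + 15800 = 111400
Overall = 0.5 × 65650 + 0.5 × 111400 = 32825 + 55700 = 88525

$88,525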